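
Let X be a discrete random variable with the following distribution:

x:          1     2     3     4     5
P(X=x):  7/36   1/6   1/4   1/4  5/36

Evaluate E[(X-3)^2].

E[(X-3)^2] = Σ (x-3)^2·P(X=x)
 = 4·7/36 + 1·1/6 + 0·1/4 + 1·1/4 + 4·5/36
 = 7/9 + 1/6 + 0 + 1/4 + 5/9
 = 7/4

1.75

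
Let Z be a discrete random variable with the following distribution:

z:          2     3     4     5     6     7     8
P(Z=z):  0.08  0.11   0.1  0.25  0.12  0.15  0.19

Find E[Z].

E[Z] = Σ z·P(Z=z)
 = 2·0.08 + 3·0.11 + 4·0.1 + 5·0.25 + 6·0.12 + 7·0.15 + 8·0.19
 = 0.16 + 0.33 + 0.4 + 1.25 + 0.72 + 1.05 + 1.52
 = 5.43

5.43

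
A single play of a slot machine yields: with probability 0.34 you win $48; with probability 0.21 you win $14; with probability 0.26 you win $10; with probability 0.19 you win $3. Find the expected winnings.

22.43

E[payout] = 48·0.34 + 14·0.21 + 10·0.26 + 3·0.19
 = 16.32 + 2.94 + 2.6 + 0.57
 = 22.43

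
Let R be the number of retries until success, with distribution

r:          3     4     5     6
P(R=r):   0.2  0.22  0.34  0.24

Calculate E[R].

E[R] = Σ r·P(R=r)
 = 3·0.2 + 4·0.22 + 5·0.34 + 6·0.24
 = 0.6 + 0.88 + 1.7 + 1.44
 = 4.62

4.62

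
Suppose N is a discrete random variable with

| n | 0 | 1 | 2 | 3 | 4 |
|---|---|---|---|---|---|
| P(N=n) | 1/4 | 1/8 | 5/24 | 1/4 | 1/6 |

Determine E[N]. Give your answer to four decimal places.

E[N] = Σ n·P(N=n)
 = 0·1/4 + 1·1/8 + 2·5/24 + 3·1/4 + 4·1/6
 = 0 + 1/8 + 5/12 + 3/4 + 2/3
 = 47/24

1.9583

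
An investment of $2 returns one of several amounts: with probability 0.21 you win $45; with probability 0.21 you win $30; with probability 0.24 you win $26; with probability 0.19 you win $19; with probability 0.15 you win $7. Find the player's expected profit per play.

E[payout] = 45·0.21 + 30·0.21 + 26·0.24 + 19·0.19 + 7·0.15
 = 9.45 + 6.3 + 6.24 + 3.61 + 1.05
 = 26.65
Net = 26.65 - 2 = 24.65

24.65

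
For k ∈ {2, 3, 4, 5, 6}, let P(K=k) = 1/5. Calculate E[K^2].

18

E[K^2] = Σ k^2·P(K=k)
 = 4·1/5 + 9·1/5 + 16·1/5 + 25·1/5 + 36·1/5
 = 4/5 + 9/5 + 16/5 + 5 + 36/5
 = 18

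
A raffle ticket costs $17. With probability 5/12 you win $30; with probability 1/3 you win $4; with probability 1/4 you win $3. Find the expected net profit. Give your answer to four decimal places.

-2.4167

E[payout] = 30·5/12 + 4·1/3 + 3·1/4
 = 25/2 + 4/3 + 3/4
 = 175/12
Net = 175/12 - 17 = -29/12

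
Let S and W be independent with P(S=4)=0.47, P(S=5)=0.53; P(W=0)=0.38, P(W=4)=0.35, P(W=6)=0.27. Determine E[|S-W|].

E[|S-W|] = Σ_s Σ_w |s-w| · P(S=s)P(W=w)
 = 4·0.1786 + 0·0.1645 + 2·0.1269 + 5·0.2014 + 1·0.1855 + 1·0.1431
 = 0.7144 + 0 + 0.2538 + 1.007 + 0.1855 + 0.1431
 = 2.3038

2.3038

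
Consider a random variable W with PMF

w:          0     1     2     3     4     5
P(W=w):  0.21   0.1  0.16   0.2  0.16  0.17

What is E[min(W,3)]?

2.01

E[min(W,3)] = Σ min(w,3)·P(W=w)
 = 0·0.21 + 1·0.1 + 2·0.16 + 3·0.2 + 3·0.16 + 3·0.17
 = 0 + 0.1 + 0.32 + 0.6 + 0.48 + 0.51
 = 2.01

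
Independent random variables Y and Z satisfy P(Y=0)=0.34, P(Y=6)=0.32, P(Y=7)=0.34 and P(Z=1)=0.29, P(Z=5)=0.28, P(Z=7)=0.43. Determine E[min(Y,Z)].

2.9644

E[min(Y,Z)] = Σ_y Σ_z min(y,z) · P(Y=y)P(Z=z)
 = 0·0.0986 + 0·0.0952 + 0·0.1462 + 1·0.0928 + 5·0.0896 + 6·0.1376 + 1·0.0986 + 5·0.0952 + 7·0.1462
 = 0 + 0 + 0 + 0.0928 + 0.448 + 0.8256 + 0.0986 + 0.476 + 1.0234
 = 2.9644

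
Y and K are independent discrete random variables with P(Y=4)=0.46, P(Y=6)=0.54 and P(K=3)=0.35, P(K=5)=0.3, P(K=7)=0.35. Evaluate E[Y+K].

E[Y+K] = Σ_y Σ_k (y+k) · P(Y=y)P(K=k)
 = 7·0.161 + 9·0.138 + 11·0.161 + 9·0.189 + 11·0.162 + 13·0.189
 = 1.127 + 1.242 + 1.771 + 1.701 + 1.782 + 2.457
 = 10.08

10.08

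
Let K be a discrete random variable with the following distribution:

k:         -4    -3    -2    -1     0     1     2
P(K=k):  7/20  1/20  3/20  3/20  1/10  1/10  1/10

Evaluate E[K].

E[K] = Σ k·P(K=k)
 = (-4)·7/20 + (-3)·1/20 + (-2)·3/20 + (-1)·3/20 + 0·1/10 + 1·1/10 + 2·1/10
 = (-7/5) + (-3/20) + (-3/10) + (-3/20) + 0 + 1/10 + 1/5
 = -17/10

-1.7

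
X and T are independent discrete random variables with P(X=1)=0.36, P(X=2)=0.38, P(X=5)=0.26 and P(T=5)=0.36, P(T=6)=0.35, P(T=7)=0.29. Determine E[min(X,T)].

2.42

E[min(X,T)] = Σ_x Σ_t min(x,t) · P(X=x)P(T=t)
 = 1·0.1296 + 1·0.126 + 1·0.1044 + 2·0.1368 + 2·0.133 + 2·0.1102 + 5·0.0936 + 5·0.091 + 5·0.0754
 = 0.1296 + 0.126 + 0.1044 + 0.2736 + 0.266 + 0.2204 + 0.468 + 0.455 + 0.377
 = 2.42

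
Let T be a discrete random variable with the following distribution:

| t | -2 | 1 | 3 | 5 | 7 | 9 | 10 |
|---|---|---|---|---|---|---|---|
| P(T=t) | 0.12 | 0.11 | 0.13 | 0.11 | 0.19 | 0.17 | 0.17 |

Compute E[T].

E[T] = Σ t·P(T=t)
 = (-2)·0.12 + 1·0.11 + 3·0.13 + 5·0.11 + 7·0.19 + 9·0.17 + 10·0.17
 = (-0.24) + 0.11 + 0.39 + 0.55 + 1.33 + 1.53 + 1.7
 = 5.37

5.37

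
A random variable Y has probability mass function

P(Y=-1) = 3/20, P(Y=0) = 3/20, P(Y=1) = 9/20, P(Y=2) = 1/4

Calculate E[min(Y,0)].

E[min(Y,0)] = Σ min(y,0)·P(Y=y)
 = (-1)·3/20 + 0·3/20 + 0·9/20 + 0·1/4
 = (-3/20) + 0 + 0 + 0
 = -3/20

-0.15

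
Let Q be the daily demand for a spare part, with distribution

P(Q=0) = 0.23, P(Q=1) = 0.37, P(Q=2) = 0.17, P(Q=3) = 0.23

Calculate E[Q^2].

E[Q^2] = Σ q^2·P(Q=q)
 = 0·0.23 + 1·0.37 + 4·0.17 + 9·0.23
 = 0 + 0.37 + 0.68 + 2.07
 = 3.12

3.12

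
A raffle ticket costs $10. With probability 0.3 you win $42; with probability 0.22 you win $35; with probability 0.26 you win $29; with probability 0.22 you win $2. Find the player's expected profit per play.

18.28

E[payout] = 42·0.3 + 35·0.22 + 29·0.26 + 2·0.22
 = 12.6 + 7.7 + 7.54 + 0.44
 = 28.28
Net = 28.28 - 10 = 18.28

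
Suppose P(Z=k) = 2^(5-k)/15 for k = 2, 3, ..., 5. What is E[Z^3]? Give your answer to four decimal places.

28.3333

E[Z^3] = Σ z^3·P(Z=z)
 = 8·8/15 + 27·4/15 + 64·2/15 + 125·1/15
 = 64/15 + 36/5 + 128/15 + 25/3
 = 85/3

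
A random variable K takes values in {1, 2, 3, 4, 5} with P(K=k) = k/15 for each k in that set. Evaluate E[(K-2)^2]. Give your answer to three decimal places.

E[(K-2)^2] = Σ (k-2)^2·P(K=k)
 = 1·1/15 + 0·2/15 + 1·1/5 + 4·4/15 + 9·1/3
 = 1/15 + 0 + 1/5 + 16/15 + 3
 = 13/3

4.333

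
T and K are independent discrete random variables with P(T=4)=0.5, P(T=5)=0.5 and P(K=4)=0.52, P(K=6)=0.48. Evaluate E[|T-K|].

0.98

E[|T-K|] = Σ_t Σ_k |t-k| · P(T=t)P(K=k)
 = 0·0.26 + 2·0.24 + 1·0.26 + 1·0.24
 = 0 + 0.48 + 0.26 + 0.24
 = 0.98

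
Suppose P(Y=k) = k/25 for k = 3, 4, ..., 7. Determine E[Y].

E[Y] = Σ y·P(Y=y)
 = 3·3/25 + 4·4/25 + 5·1/5 + 6·6/25 + 7·7/25
 = 9/25 + 16/25 + 1 + 36/25 + 49/25
 = 27/5

5.4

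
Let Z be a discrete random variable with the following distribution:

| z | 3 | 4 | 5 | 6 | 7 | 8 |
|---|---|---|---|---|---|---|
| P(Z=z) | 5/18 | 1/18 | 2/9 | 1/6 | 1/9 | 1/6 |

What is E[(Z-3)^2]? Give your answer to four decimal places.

E[(Z-3)^2] = Σ (z-3)^2·P(Z=z)
 = 0·5/18 + 1·1/18 + 4·2/9 + 9·1/6 + 16·1/9 + 25·1/6
 = 0 + 1/18 + 8/9 + 3/2 + 16/9 + 25/6
 = 151/18

8.3889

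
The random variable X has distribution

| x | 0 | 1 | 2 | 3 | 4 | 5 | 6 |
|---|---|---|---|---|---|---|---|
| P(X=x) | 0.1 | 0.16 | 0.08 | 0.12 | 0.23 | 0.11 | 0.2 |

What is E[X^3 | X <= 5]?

40.6375

P(X <= 5) = 0.1 + 0.16 + 0.08 + 0.12 + 0.23 + 0.11 = 0.8.
E[X^3 | X <= 5] = [0·0.1 + 1·0.16 + 8·0.08 + 27·0.12 + 64·0.23 + 125·0.11] / 0.8
 = 32.51 / 0.8
 = 3251/80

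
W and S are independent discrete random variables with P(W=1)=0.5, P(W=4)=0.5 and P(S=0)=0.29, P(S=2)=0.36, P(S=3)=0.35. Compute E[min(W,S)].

1.24

E[min(W,S)] = Σ_w Σ_s min(w,s) · P(W=w)P(S=s)
 = 0·0.145 + 1·0.18 + 1·0.175 + 0·0.145 + 2·0.18 + 3·0.175
 = 0 + 0.18 + 0.175 + 0 + 0.36 + 0.525
 = 1.24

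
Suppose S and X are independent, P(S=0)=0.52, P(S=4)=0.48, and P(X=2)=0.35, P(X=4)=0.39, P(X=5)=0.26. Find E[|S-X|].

E[|S-X|] = Σ_s Σ_x |s-x| · P(S=s)P(X=x)
 = 2·0.182 + 4·0.2028 + 5·0.1352 + 2·0.168 + 0·0.1872 + 1·0.1248
 = 0.364 + 0.8112 + 0.676 + 0.336 + 0 + 0.1248
 = 2.312

2.312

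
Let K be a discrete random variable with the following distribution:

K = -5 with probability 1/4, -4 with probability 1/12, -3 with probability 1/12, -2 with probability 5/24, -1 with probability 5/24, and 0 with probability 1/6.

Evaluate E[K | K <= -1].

P(K <= -1) = 1/4 + 1/12 + 1/12 + 5/24 + 5/24 = 5/6.
E[K | K <= -1] = [(-5)·1/4 + (-4)·1/12 + (-3)·1/12 + (-2)·5/24 + (-1)·5/24] / (5/6)
 = -59/24 / (5/6)
 = -59/20

-2.95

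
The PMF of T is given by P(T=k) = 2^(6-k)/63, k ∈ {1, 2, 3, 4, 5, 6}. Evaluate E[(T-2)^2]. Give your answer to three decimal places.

1.429

E[(T-2)^2] = Σ (t-2)^2·P(T=t)
 = 1·32/63 + 0·16/63 + 1·8/63 + 4·4/63 + 9·2/63 + 16·1/63
 = 32/63 + 0 + 8/63 + 16/63 + 2/7 + 16/63
 = 10/7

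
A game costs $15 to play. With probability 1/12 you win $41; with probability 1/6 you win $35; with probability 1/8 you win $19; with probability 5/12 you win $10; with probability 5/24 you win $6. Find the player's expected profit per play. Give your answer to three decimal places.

E[payout] = 41·1/12 + 35·1/6 + 19·1/8 + 10·5/12 + 6·5/24
 = 41/12 + 35/6 + 19/8 + 25/6 + 5/4
 = 409/24
Net = 409/24 - 15 = 49/24

2.042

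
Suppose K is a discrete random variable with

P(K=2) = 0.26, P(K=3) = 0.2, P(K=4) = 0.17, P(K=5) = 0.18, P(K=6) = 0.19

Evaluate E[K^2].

E[K^2] = Σ k^2·P(K=k)
 = 4·0.26 + 9·0.2 + 16·0.17 + 25·0.18 + 36·0.19
 = 1.04 + 1.8 + 2.72 + 4.5 + 6.84
 = 16.9

16.9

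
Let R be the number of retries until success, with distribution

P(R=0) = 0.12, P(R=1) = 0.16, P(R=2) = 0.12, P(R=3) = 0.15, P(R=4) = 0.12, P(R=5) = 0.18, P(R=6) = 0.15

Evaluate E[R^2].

13.81

E[R^2] = Σ r^2·P(R=r)
 = 0·0.12 + 1·0.16 + 4·0.12 + 9·0.15 + 16·0.12 + 25·0.18 + 36·0.15
 = 0 + 0.16 + 0.48 + 1.35 + 1.92 + 4.5 + 5.4
 = 13.81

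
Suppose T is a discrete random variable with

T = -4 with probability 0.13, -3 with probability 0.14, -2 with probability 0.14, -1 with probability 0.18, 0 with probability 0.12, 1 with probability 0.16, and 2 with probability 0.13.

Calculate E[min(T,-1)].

E[min(T,-1)] = Σ min(t,-1)·P(T=t)
 = (-4)·0.13 + (-3)·0.14 + (-2)·0.14 + (-1)·0.18 + (-1)·0.12 + (-1)·0.16 + (-1)·0.13
 = (-0.52) + (-0.42) + (-0.28) + (-0.18) + (-0.12) + (-0.16) + (-0.13)
 = -1.81

-1.81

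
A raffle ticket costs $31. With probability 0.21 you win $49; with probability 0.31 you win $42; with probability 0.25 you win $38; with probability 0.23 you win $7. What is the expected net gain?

3.42

E[payout] = 49·0.21 + 42·0.31 + 38·0.25 + 7·0.23
 = 10.29 + 13.02 + 9.5 + 1.61
 = 34.42
Net = 34.42 - 31 = 3.42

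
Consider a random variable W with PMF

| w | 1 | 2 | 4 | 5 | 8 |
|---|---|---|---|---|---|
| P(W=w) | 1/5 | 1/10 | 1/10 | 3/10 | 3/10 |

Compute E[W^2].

28.9

E[W^2] = Σ w^2·P(W=w)
 = 1·1/5 + 4·1/10 + 16·1/10 + 25·3/10 + 64·3/10
 = 1/5 + 2/5 + 8/5 + 15/2 + 96/5
 = 289/10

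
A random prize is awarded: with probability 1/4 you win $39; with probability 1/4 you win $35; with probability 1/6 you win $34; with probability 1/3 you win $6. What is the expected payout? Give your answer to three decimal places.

E[payout] = 39·1/4 + 35·1/4 + 34·1/6 + 6·1/3
 = 39/4 + 35/4 + 17/3 + 2
 = 157/6

26.167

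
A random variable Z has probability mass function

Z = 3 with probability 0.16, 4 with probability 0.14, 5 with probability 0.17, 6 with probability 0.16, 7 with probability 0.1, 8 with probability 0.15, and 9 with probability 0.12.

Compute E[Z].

5.83

E[Z] = Σ z·P(Z=z)
 = 3·0.16 + 4·0.14 + 5·0.17 + 6·0.16 + 7·0.1 + 8·0.15 + 9·0.12
 = 0.48 + 0.56 + 0.85 + 0.96 + 0.7 + 1.2 + 1.08
 = 5.83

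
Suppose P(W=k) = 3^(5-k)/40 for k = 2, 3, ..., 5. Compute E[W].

2.45

E[W] = Σ w·P(W=w)
 = 2·27/40 + 3·9/40 + 4·3/40 + 5·1/40
 = 27/20 + 27/40 + 3/10 + 1/8
 = 49/20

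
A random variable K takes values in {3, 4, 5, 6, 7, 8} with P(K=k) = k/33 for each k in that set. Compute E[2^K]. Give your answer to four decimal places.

108.3636

E[2^K] = Σ 2^k·P(K=k)
 = 8·1/11 + 16·4/33 + 32·5/33 + 64·2/11 + 128·7/33 + 256·8/33
 = 8/11 + 64/33 + 160/33 + 128/11 + 896/33 + 2048/33
 = 1192/11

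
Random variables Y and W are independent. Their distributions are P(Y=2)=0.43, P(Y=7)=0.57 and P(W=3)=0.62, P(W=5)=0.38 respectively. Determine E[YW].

18.236

E[YW] = Σ_y Σ_w yw · P(Y=y)P(W=w)
 = 6·0.2666 + 10·0.1634 + 21·0.3534 + 35·0.2166
 = 1.5996 + 1.634 + 7.4214 + 7.581
 = 18.236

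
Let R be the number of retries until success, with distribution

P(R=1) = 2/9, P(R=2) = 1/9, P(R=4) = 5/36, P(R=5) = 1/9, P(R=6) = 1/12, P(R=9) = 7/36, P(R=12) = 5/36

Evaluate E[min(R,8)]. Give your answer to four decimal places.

4.7222

E[min(R,8)] = Σ min(r,8)·P(R=r)
 = 1·2/9 + 2·1/9 + 4·5/36 + 5·1/9 + 6·1/12 + 8·7/36 + 8·5/36
 = 2/9 + 2/9 + 5/9 + 5/9 + 1/2 + 14/9 + 10/9
 = 85/18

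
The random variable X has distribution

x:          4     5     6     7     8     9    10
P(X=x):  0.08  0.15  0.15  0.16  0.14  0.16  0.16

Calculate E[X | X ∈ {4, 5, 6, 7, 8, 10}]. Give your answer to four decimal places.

6.9167

P(X ∈ {4, 5, 6, 7, 8, 10}) = 0.08 + 0.15 + 0.15 + 0.16 + 0.14 + 0.16 = 0.84.
E[X | X ∈ {4, 5, 6, 7, 8, 10}] = [4·0.08 + 5·0.15 + 6·0.15 + 7·0.16 + 8·0.14 + 10·0.16] / 0.84
 = 5.81 / 0.84
 = 83/12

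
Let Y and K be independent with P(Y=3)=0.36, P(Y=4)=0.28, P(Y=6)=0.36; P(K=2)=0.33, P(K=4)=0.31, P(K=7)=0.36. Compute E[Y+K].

E[Y+K] = Σ_y Σ_k (y+k) · P(Y=y)P(K=k)
 = 5·0.1188 + 7·0.1116 + 10·0.1296 + 6·0.0924 + 8·0.0868 + 11·0.1008 + 8·0.1188 + 10·0.1116 + 13·0.1296
 = 0.594 + 0.7812 + 1.296 + 0.5544 + 0.6944 + 1.1088 + 0.9504 + 1.116 + 1.6848
 = 8.78

8.78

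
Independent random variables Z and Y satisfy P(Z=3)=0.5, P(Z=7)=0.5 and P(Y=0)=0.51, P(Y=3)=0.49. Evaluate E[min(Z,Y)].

1.47

E[min(Z,Y)] = Σ_z Σ_y min(z,y) · P(Z=z)P(Y=y)
 = 0·0.255 + 3·0.245 + 0·0.255 + 3·0.245
 = 0 + 0.735 + 0 + 0.735
 = 1.47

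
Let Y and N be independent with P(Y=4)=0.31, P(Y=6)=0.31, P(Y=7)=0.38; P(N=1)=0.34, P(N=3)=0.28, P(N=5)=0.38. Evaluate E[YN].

E[YN] = Σ_y Σ_n yn · P(Y=y)P(N=n)
 = 4·0.1054 + 12·0.0868 + 20·0.1178 + 6·0.1054 + 18·0.0868 + 30·0.1178 + 7·0.1292 + 21·0.1064 + 35·0.1444
 = 0.4216 + 1.0416 + 2.356 + 0.6324 + 1.5624 + 3.534 + 0.9044 + 2.2344 + 5.054
 = 17.7408

17.7408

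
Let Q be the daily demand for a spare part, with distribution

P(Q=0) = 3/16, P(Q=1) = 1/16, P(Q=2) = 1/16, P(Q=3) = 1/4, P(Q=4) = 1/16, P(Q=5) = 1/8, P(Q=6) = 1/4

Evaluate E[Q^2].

E[Q^2] = Σ q^2·P(Q=q)
 = 0·3/16 + 1·1/16 + 4·1/16 + 9·1/4 + 16·1/16 + 25·1/8 + 36·1/4
 = 0 + 1/16 + 1/4 + 9/4 + 1 + 25/8 + 9
 = 251/16

15.6875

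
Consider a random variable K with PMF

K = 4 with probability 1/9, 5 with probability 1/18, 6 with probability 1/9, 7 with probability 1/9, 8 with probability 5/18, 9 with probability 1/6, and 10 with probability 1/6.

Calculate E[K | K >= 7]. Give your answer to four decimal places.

8.5385

P(K >= 7) = 1/9 + 5/18 + 1/6 + 1/6 = 13/18.
E[K | K >= 7] = [7·1/9 + 8·5/18 + 9·1/6 + 10·1/6] / (13/18)
 = 37/6 / (13/18)
 = 111/13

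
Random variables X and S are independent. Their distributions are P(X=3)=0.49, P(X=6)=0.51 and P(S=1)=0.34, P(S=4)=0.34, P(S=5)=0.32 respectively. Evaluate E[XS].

E[XS] = Σ_x Σ_s xs · P(X=x)P(S=s)
 = 3·0.1666 + 12·0.1666 + 15·0.1568 + 6·0.1734 + 24·0.1734 + 30·0.1632
 = 0.4998 + 1.9992 + 2.352 + 1.0404 + 4.1616 + 4.896
 = 14.949

14.949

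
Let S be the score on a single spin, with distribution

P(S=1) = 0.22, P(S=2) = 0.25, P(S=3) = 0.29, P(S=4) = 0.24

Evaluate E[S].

E[S] = Σ s·P(S=s)
 = 1·0.22 + 2·0.25 + 3·0.29 + 4·0.24
 = 0.22 + 0.5 + 0.87 + 0.96
 = 2.55

2.55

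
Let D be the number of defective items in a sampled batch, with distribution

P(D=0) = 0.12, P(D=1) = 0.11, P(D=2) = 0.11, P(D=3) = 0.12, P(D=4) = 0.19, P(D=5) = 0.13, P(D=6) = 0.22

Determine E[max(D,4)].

4.57

E[max(D,4)] = Σ max(d,4)·P(D=d)
 = 4·0.12 + 4·0.11 + 4·0.11 + 4·0.12 + 4·0.19 + 5·0.13 + 6·0.22
 = 0.48 + 0.44 + 0.44 + 0.48 + 0.76 + 0.65 + 1.32
 = 4.57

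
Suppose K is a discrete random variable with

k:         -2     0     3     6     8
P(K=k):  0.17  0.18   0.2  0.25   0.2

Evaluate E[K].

3.36

E[K] = Σ k·P(K=k)
 = (-2)·0.17 + 0·0.18 + 3·0.2 + 6·0.25 + 8·0.2
 = (-0.34) + 0 + 0.6 + 1.5 + 1.6
 = 3.36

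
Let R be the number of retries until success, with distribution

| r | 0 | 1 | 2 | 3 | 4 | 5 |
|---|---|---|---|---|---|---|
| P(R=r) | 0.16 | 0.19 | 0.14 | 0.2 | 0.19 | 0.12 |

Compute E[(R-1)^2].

4.73

E[(R-1)^2] = Σ (r-1)^2·P(R=r)
 = 1·0.16 + 0·0.19 + 1·0.14 + 4·0.2 + 9·0.19 + 16·0.12
 = 0.16 + 0 + 0.14 + 0.8 + 1.71 + 1.92
 = 4.73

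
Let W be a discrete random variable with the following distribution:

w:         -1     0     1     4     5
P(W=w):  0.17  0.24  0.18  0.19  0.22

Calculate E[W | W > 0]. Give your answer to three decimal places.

P(W > 0) = 0.18 + 0.19 + 0.22 = 0.59.
E[W | W > 0] = [1·0.18 + 4·0.19 + 5·0.22] / 0.59
 = 2.04 / 0.59
 = 204/59

3.458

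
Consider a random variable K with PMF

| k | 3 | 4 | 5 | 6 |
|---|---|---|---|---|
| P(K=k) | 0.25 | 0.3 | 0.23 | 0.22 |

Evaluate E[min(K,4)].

E[min(K,4)] = Σ min(k,4)·P(K=k)
 = 3·0.25 + 4·0.3 + 4·0.23 + 4·0.22
 = 0.75 + 1.2 + 0.92 + 0.88
 = 3.75

3.75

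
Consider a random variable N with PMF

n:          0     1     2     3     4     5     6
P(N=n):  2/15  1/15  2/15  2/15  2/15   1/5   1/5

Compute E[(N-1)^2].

E[(N-1)^2] = Σ (n-1)^2·P(N=n)
 = 1·2/15 + 0·1/15 + 1·2/15 + 4·2/15 + 9·2/15 + 16·1/5 + 25·1/5
 = 2/15 + 0 + 2/15 + 8/15 + 6/5 + 16/5 + 5
 = 51/5

10.2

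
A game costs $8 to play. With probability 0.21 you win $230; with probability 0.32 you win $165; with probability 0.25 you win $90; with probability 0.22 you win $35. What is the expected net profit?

123.3

E[payout] = 230·0.21 + 165·0.32 + 90·0.25 + 35·0.22
 = 48.3 + 52.8 + 22.5 + 7.7
 = 131.3
Net = 131.3 - 8 = 123.3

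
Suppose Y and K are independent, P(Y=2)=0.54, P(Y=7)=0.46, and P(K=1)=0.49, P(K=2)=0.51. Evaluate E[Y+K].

5.81

E[Y+K] = Σ_y Σ_k (y+k) · P(Y=y)P(K=k)
 = 3·0.2646 + 4·0.2754 + 8·0.2254 + 9·0.2346
 = 0.7938 + 1.1016 + 1.8032 + 2.1114
 = 5.81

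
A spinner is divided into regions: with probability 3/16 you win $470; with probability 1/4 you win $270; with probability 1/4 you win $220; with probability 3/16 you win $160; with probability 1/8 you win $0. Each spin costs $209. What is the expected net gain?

31.625

E[payout] = 470·3/16 + 270·1/4 + 220·1/4 + 160·3/16 + 0·1/8
 = 705/8 + 135/2 + 55 + 30 + 0
 = 1925/8
Net = 1925/8 - 209 = 253/8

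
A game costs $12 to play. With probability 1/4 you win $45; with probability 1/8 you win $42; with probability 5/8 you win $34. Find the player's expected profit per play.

25.75

E[payout] = 45·1/4 + 42·1/8 + 34·5/8
 = 45/4 + 21/4 + 85/4
 = 151/4
Net = 151/4 - 12 = 103/4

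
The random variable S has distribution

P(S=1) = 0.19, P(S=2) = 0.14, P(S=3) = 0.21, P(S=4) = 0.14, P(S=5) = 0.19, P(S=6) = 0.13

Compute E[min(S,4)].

E[min(S,4)] = Σ min(s,4)·P(S=s)
 = 1·0.19 + 2·0.14 + 3·0.21 + 4·0.14 + 4·0.19 + 4·0.13
 = 0.19 + 0.28 + 0.63 + 0.56 + 0.76 + 0.52
 = 2.94

2.94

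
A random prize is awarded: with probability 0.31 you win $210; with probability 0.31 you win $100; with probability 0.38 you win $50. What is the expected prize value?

115.1

E[payout] = 210·0.31 + 100·0.31 + 50·0.38
 = 65.1 + 31 + 19
 = 115.1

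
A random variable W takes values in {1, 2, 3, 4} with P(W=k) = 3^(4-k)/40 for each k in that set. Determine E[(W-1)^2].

E[(W-1)^2] = Σ (w-1)^2·P(W=w)
 = 0·27/40 + 1·9/40 + 4·3/40 + 9·1/40
 = 0 + 9/40 + 3/10 + 9/40
 = 3/4

0.75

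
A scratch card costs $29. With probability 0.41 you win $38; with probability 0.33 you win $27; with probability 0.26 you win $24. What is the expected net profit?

E[payout] = 38·0.41 + 27·0.33 + 24·0.26
 = 15.58 + 8.91 + 6.24
 = 30.73
Net = 30.73 - 29 = 1.73

1.73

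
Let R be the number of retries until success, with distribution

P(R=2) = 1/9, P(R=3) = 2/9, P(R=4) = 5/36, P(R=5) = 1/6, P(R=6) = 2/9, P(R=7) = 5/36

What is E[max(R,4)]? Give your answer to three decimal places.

5.028

E[max(R,4)] = Σ max(r,4)·P(R=r)
 = 4·1/9 + 4·2/9 + 4·5/36 + 5·1/6 + 6·2/9 + 7·5/36
 = 4/9 + 8/9 + 5/9 + 5/6 + 4/3 + 35/36
 = 181/36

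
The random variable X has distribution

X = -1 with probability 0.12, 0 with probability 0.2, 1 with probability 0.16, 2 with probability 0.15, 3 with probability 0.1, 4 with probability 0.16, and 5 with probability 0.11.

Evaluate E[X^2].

7.09

E[X^2] = Σ x^2·P(X=x)
 = 1·0.12 + 0·0.2 + 1·0.16 + 4·0.15 + 9·0.1 + 16·0.16 + 25·0.11
 = 0.12 + 0 + 0.16 + 0.6 + 0.9 + 2.56 + 2.75
 = 7.09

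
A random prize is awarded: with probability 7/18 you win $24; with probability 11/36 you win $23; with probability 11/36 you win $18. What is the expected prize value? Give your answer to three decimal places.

21.861

E[payout] = 24·7/18 + 23·11/36 + 18·11/36
 = 28/3 + 253/36 + 11/2
 = 787/36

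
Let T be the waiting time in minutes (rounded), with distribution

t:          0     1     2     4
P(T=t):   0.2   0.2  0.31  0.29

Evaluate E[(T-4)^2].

E[(T-4)^2] = Σ (t-4)^2·P(T=t)
 = 16·0.2 + 9·0.2 + 4·0.31 + 0·0.29
 = 3.2 + 1.8 + 1.24 + 0
 = 6.24

6.24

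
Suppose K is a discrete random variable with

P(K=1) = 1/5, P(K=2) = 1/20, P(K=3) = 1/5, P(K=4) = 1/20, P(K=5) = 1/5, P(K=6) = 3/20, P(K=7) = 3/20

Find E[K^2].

20.75

E[K^2] = Σ k^2·P(K=k)
 = 1·1/5 + 4·1/20 + 9·1/5 + 16·1/20 + 25·1/5 + 36·3/20 + 49·3/20
 = 1/5 + 1/5 + 9/5 + 4/5 + 5 + 27/5 + 147/20
 = 83/4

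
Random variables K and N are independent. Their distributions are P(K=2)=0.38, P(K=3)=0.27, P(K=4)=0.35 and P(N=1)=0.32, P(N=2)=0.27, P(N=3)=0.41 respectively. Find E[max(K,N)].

E[max(K,N)] = Σ_k Σ_n max(k,n) · P(K=k)P(N=n)
 = 2·0.1216 + 2·0.1026 + 3·0.1558 + 3·0.0864 + 3·0.0729 + 3·0.1107 + 4·0.112 + 4·0.0945 + 4·0.1435
 = 0.2432 + 0.2052 + 0.4674 + 0.2592 + 0.2187 + 0.3321 + 0.448 + 0.378 + 0.574
 = 3.1258

3.1258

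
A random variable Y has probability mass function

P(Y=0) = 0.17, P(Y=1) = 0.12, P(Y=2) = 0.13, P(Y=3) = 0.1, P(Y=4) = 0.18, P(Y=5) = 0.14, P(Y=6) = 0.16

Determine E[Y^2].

E[Y^2] = Σ y^2·P(Y=y)
 = 0·0.17 + 1·0.12 + 4·0.13 + 9·0.1 + 16·0.18 + 25·0.14 + 36·0.16
 = 0 + 0.12 + 0.52 + 0.9 + 2.88 + 3.5 + 5.76
 = 13.68

13.68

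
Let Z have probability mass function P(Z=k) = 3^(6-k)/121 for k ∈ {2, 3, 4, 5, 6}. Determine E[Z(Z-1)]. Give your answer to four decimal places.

E[Z(Z-1)] = Σ z(z-1)·P(Z=z)
 = 2·81/121 + 6·27/121 + 12·9/121 + 20·3/121 + 30·1/121
 = 162/121 + 162/121 + 108/121 + 60/121 + 30/121
 = 522/121

4.3140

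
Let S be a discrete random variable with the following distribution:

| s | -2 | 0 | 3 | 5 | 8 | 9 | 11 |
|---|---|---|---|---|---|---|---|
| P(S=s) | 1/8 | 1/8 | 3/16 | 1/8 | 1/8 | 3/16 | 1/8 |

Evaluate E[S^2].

43.625

E[S^2] = Σ s^2·P(S=s)
 = 4·1/8 + 0·1/8 + 9·3/16 + 25·1/8 + 64·1/8 + 81·3/16 + 121·1/8
 = 1/2 + 0 + 27/16 + 25/8 + 8 + 243/16 + 121/8
 = 349/8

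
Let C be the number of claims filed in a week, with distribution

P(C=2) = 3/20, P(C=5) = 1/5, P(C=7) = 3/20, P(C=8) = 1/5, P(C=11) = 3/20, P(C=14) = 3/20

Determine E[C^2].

E[C^2] = Σ c^2·P(C=c)
 = 4·3/20 + 25·1/5 + 49·3/20 + 64·1/5 + 121·3/20 + 196·3/20
 = 3/5 + 5 + 147/20 + 64/5 + 363/20 + 147/5
 = 733/10

73.3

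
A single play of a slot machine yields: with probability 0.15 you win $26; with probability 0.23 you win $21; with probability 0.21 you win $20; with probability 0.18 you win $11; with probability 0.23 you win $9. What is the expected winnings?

E[payout] = 26·0.15 + 21·0.23 + 20·0.21 + 11·0.18 + 9·0.23
 = 3.9 + 4.83 + 4.2 + 1.98 + 2.07
 = 16.98

16.98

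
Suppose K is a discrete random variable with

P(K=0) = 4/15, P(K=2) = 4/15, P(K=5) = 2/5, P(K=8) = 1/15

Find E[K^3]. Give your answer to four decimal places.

86.2667

E[K^3] = Σ k^3·P(K=k)
 = 0·4/15 + 8·4/15 + 125·2/5 + 512·1/15
 = 0 + 32/15 + 50 + 512/15
 = 1294/15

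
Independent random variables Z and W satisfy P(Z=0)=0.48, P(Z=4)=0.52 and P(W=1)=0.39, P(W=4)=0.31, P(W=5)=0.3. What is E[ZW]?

6.5104

E[ZW] = Σ_z Σ_w zw · P(Z=z)P(W=w)
 = 0·0.1872 + 0·0.1488 + 0·0.144 + 4·0.2028 + 16·0.1612 + 20·0.156
 = 0 + 0 + 0 + 0.8112 + 2.5792 + 3.12
 = 6.5104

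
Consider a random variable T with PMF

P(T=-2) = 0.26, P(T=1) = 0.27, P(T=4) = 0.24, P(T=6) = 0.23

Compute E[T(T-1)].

E[T(T-1)] = Σ t(t-1)·P(T=t)
 = 6·0.26 + 0·0.27 + 12·0.24 + 30·0.23
 = 1.56 + 0 + 2.88 + 6.9
 = 11.34

11.34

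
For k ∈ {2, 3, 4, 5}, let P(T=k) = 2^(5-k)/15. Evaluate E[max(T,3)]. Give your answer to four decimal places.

E[max(T,3)] = Σ max(t,3)·P(T=t)
 = 3·8/15 + 3·4/15 + 4·2/15 + 5·1/15
 = 8/5 + 4/5 + 8/15 + 1/3
 = 49/15

3.2667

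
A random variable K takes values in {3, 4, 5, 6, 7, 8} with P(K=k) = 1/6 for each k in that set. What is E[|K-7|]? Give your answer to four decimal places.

1.8333

E[|K-7|] = Σ |k-7|·P(K=k)
 = 4·1/6 + 3·1/6 + 2·1/6 + 1·1/6 + 0·1/6 + 1·1/6
 = 2/3 + 1/2 + 1/3 + 1/6 + 0 + 1/6
 = 11/6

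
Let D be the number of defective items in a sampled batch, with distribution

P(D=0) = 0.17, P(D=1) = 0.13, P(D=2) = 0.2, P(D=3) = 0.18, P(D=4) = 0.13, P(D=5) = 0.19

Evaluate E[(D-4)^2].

5.06

E[(D-4)^2] = Σ (d-4)^2·P(D=d)
 = 16·0.17 + 9·0.13 + 4·0.2 + 1·0.18 + 0·0.13 + 1·0.19
 = 2.72 + 1.17 + 0.8 + 0.18 + 0 + 0.19
 = 5.06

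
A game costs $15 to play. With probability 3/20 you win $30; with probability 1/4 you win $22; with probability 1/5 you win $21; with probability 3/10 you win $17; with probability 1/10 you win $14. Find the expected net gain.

E[payout] = 30·3/20 + 22·1/4 + 21·1/5 + 17·3/10 + 14·1/10
 = 9/2 + 11/2 + 21/5 + 51/10 + 7/5
 = 207/10
Net = 207/10 - 15 = 57/10

5.7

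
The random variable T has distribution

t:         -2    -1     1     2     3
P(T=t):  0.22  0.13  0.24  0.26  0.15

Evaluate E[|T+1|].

E[|T+1|] = Σ |t+1|·P(T=t)
 = 1·0.22 + 0·0.13 + 2·0.24 + 3·0.26 + 4·0.15
 = 0.22 + 0 + 0.48 + 0.78 + 0.6
 = 2.08

2.08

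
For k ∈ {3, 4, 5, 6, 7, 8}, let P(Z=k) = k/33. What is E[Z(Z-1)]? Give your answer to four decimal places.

E[Z(Z-1)] = Σ z(z-1)·P(Z=z)
 = 6·1/11 + 12·4/33 + 20·5/33 + 30·2/11 + 42·7/33 + 56·8/33
 = 6/11 + 16/11 + 100/33 + 60/11 + 98/11 + 448/33
 = 1088/33

32.9697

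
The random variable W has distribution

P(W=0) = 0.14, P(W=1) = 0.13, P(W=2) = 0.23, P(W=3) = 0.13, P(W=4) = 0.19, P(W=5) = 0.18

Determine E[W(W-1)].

E[W(W-1)] = Σ w(w-1)·P(W=w)
 = 0·0.14 + 0·0.13 + 2·0.23 + 6·0.13 + 12·0.19 + 20·0.18
 = 0 + 0 + 0.46 + 0.78 + 2.28 + 3.6
 = 7.12

7.12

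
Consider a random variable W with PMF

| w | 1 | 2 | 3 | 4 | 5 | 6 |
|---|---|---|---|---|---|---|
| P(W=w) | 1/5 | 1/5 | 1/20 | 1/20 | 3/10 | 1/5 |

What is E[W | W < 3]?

1.5

P(W < 3) = 1/5 + 1/5 = 2/5.
E[W | W < 3] = [1·1/5 + 2·1/5] / (2/5)
 = 3/5 / (2/5)
 = 3/2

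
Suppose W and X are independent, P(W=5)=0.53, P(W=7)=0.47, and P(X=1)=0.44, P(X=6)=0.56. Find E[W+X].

9.74

E[W+X] = Σ_w Σ_x (w+x) · P(W=w)P(X=x)
 = 6·0.2332 + 11·0.2968 + 8·0.2068 + 13·0.2632
 = 1.3992 + 3.2648 + 1.6544 + 3.4216
 = 9.74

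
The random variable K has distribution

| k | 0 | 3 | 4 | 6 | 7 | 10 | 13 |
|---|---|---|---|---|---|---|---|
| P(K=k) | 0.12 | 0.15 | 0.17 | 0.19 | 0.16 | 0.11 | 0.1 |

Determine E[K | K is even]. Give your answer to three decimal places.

4.949

P(K is even) = 0.12 + 0.17 + 0.19 + 0.11 = 0.59.
E[K | K is even] = [0·0.12 + 4·0.17 + 6·0.19 + 10·0.11] / 0.59
 = 2.92 / 0.59
 = 292/59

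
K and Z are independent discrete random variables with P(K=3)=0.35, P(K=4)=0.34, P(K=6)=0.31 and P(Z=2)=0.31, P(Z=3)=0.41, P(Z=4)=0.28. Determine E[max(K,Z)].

E[max(K,Z)] = Σ_k Σ_z max(k,z) · P(K=k)P(Z=z)
 = 3·0.1085 + 3·0.1435 + 4·0.098 + 4·0.1054 + 4·0.1394 + 4·0.0952 + 6·0.0961 + 6·0.1271 + 6·0.0868
 = 0.3255 + 0.4305 + 0.392 + 0.4216 + 0.5576 + 0.3808 + 0.5766 + 0.7626 + 0.5208
 = 4.368

4.368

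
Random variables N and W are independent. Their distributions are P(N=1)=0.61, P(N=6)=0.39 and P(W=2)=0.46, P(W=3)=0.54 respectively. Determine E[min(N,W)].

1.6006

E[min(N,W)] = Σ_n Σ_w min(n,w) · P(N=n)P(W=w)
 = 1·0.2806 + 1·0.3294 + 2·0.1794 + 3·0.2106
 = 0.2806 + 0.3294 + 0.3588 + 0.6318
 = 1.6006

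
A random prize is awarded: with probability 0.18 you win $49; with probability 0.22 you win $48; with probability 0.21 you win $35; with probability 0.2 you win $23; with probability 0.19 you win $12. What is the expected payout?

E[payout] = 49·0.18 + 48·0.22 + 35·0.21 + 23·0.2 + 12·0.19
 = 8.82 + 10.56 + 7.35 + 4.6 + 2.28
 = 33.61

33.61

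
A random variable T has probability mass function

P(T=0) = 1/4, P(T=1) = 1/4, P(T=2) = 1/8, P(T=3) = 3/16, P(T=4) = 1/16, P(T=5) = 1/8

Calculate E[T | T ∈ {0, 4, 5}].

2

P(T ∈ {0, 4, 5}) = 1/4 + 1/16 + 1/8 = 7/16.
E[T | T ∈ {0, 4, 5}] = [0·1/4 + 4·1/16 + 5·1/8] / (7/16)
 = 7/8 / (7/16)
 = 2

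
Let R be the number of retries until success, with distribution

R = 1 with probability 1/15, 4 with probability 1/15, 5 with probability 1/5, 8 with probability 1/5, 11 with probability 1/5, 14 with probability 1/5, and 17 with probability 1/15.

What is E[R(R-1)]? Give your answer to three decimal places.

92.533

E[R(R-1)] = Σ r(r-1)·P(R=r)
 = 0·1/15 + 12·1/15 + 20·1/5 + 56·1/5 + 110·1/5 + 182·1/5 + 272·1/15
 = 0 + 4/5 + 4 + 56/5 + 22 + 182/5 + 272/15
 = 1388/15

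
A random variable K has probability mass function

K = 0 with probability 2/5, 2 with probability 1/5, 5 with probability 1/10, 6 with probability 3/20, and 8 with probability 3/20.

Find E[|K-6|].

E[|K-6|] = Σ |k-6|·P(K=k)
 = 6·2/5 + 4·1/5 + 1·1/10 + 0·3/20 + 2·3/20
 = 12/5 + 4/5 + 1/10 + 0 + 3/10
 = 18/5

3.6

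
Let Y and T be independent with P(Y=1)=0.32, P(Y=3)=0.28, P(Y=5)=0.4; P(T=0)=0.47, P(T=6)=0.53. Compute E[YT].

10.0488

E[YT] = Σ_y Σ_t yt · P(Y=y)P(T=t)
 = 0·0.1504 + 6·0.1696 + 0·0.1316 + 18·0.1484 + 0·0.188 + 30·0.212
 = 0 + 1.0176 + 0 + 2.6712 + 0 + 6.36
 = 10.0488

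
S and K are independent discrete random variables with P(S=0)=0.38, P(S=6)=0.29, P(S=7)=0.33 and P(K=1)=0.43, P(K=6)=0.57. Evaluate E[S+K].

7.9

E[S+K] = Σ_s Σ_k (s+k) · P(S=s)P(K=k)
 = 1·0.1634 + 6·0.2166 + 7·0.1247 + 12·0.1653 + 8·0.1419 + 13·0.1881
 = 0.1634 + 1.2996 + 0.8729 + 1.9836 + 1.1352 + 2.4453
 = 7.9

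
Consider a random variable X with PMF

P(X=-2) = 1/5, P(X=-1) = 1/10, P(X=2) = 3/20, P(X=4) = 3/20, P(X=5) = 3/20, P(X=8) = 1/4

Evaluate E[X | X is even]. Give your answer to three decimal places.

3.333

P(X is even) = 1/5 + 3/20 + 3/20 + 1/4 = 3/4.
E[X | X is even] = [(-2)·1/5 + 2·3/20 + 4·3/20 + 8·1/4] / (3/4)
 = 5/2 / (3/4)
 = 10/3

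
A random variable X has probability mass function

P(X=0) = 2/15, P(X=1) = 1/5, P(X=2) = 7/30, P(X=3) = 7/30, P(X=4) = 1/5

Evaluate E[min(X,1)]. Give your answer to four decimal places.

E[min(X,1)] = Σ min(x,1)·P(X=x)
 = 0·2/15 + 1·1/5 + 1·7/30 + 1·7/30 + 1·1/5
 = 0 + 1/5 + 7/30 + 7/30 + 1/5
 = 13/15

0.8667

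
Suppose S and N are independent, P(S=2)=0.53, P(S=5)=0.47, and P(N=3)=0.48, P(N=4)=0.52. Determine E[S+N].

6.93

E[S+N] = Σ_s Σ_n (s+n) · P(S=s)P(N=n)
 = 5·0.2544 + 6·0.2756 + 8·0.2256 + 9·0.2444
 = 1.272 + 1.6536 + 1.8048 + 2.1996
 = 6.93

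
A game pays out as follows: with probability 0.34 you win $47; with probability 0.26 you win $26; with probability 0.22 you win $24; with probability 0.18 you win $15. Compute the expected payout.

E[payout] = 47·0.34 + 26·0.26 + 24·0.22 + 15·0.18
 = 15.98 + 6.76 + 5.28 + 2.7
 = 30.72

30.72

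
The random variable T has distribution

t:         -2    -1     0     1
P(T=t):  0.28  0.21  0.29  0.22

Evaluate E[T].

E[T] = Σ t·P(T=t)
 = (-2)·0.28 + (-1)·0.21 + 0·0.29 + 1·0.22
 = (-0.56) + (-0.21) + 0 + 0.22
 = -0.55

-0.55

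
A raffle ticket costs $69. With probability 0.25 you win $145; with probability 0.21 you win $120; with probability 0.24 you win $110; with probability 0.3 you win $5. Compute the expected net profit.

20.35

E[payout] = 145·0.25 + 120·0.21 + 110·0.24 + 5·0.3
 = 36.25 + 25.2 + 26.4 + 1.5
 = 89.35
Net = 89.35 - 69 = 20.35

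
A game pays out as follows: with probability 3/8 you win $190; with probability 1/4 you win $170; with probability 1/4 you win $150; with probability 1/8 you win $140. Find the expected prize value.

168.75

E[payout] = 190·3/8 + 170·1/4 + 150·1/4 + 140·1/8
 = 285/4 + 85/2 + 75/2 + 35/2
 = 675/4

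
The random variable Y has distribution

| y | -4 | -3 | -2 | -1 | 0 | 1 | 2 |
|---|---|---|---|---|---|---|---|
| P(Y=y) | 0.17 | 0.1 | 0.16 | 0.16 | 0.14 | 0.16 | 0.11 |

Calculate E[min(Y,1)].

-1.19

E[min(Y,1)] = Σ min(y,1)·P(Y=y)
 = (-4)·0.17 + (-3)·0.1 + (-2)·0.16 + (-1)·0.16 + 0·0.14 + 1·0.16 + 1·0.11
 = (-0.68) + (-0.3) + (-0.32) + (-0.16) + 0 + 0.16 + 0.11
 = -1.19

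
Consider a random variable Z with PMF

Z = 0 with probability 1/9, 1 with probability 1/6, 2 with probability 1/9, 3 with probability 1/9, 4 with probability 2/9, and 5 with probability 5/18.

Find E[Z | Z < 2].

0.6

P(Z < 2) = 1/9 + 1/6 = 5/18.
E[Z | Z < 2] = [0·1/9 + 1·1/6] / (5/18)
 = 1/6 / (5/18)
 = 3/5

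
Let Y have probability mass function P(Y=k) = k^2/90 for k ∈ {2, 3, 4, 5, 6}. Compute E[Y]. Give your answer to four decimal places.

E[Y] = Σ y·P(Y=y)
 = 2·2/45 + 3·1/10 + 4·8/45 + 5·5/18 + 6·2/5
 = 4/45 + 3/10 + 32/45 + 25/18 + 12/5
 = 44/9

4.8889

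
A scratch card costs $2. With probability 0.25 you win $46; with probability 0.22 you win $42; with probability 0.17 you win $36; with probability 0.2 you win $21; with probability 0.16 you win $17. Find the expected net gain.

E[payout] = 46·0.25 + 42·0.22 + 36·0.17 + 21·0.2 + 17·0.16
 = 11.5 + 9.24 + 6.12 + 4.2 + 2.72
 = 33.78
Net = 33.78 - 2 = 31.78

31.78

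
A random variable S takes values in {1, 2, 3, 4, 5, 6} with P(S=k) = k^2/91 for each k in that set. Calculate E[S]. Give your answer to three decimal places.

4.846

E[S] = Σ s·P(S=s)
 = 1·1/91 + 2·4/91 + 3·9/91 + 4·16/91 + 5·25/91 + 6·36/91
 = 1/91 + 8/91 + 27/91 + 64/91 + 125/91 + 216/91
 = 63/13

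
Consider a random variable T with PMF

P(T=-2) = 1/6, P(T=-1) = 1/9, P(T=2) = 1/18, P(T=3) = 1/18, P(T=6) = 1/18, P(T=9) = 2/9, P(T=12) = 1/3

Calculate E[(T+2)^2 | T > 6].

P(T > 6) = 2/9 + 1/3 = 5/9.
E[(T+2)^2 | T > 6] = [121·2/9 + 196·1/3] / (5/9)
 = 830/9 / (5/9)
 = 166

166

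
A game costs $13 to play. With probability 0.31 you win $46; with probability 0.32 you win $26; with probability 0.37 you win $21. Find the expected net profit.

17.35

E[payout] = 46·0.31 + 26·0.32 + 21·0.37
 = 14.26 + 8.32 + 7.77
 = 30.35
Net = 30.35 - 13 = 17.35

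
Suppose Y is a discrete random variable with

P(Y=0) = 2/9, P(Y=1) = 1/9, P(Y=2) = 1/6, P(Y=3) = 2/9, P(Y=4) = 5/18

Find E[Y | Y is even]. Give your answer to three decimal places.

2.167

P(Y is even) = 2/9 + 1/6 + 5/18 = 2/3.
E[Y | Y is even] = [0·2/9 + 2·1/6 + 4·5/18] / (2/3)
 = 13/9 / (2/3)
 = 13/6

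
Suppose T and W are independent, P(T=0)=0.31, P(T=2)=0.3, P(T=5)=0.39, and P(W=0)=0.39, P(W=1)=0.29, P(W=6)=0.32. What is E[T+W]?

E[T+W] = Σ_t Σ_w (t+w) · P(T=t)P(W=w)
 = 0·0.1209 + 1·0.0899 + 6·0.0992 + 2·0.117 + 3·0.087 + 8·0.096 + 5·0.1521 + 6·0.1131 + 11·0.1248
 = 0 + 0.0899 + 0.5952 + 0.234 + 0.261 + 0.768 + 0.7605 + 0.6786 + 1.3728
 = 4.76

4.76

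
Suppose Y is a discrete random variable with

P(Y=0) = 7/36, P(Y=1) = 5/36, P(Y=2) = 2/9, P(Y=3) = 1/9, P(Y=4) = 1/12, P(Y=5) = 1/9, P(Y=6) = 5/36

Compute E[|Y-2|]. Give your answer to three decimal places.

1.694

E[|Y-2|] = Σ |y-2|·P(Y=y)
 = 2·7/36 + 1·5/36 + 0·2/9 + 1·1/9 + 2·1/12 + 3·1/9 + 4·5/36
 = 7/18 + 5/36 + 0 + 1/9 + 1/6 + 1/3 + 5/9
 = 61/36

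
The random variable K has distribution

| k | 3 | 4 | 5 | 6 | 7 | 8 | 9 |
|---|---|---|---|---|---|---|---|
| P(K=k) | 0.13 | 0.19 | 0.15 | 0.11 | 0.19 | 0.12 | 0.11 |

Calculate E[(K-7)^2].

E[(K-7)^2] = Σ (k-7)^2·P(K=k)
 = 16·0.13 + 9·0.19 + 4·0.15 + 1·0.11 + 0·0.19 + 1·0.12 + 4·0.11
 = 2.08 + 1.71 + 0.6 + 0.11 + 0 + 0.12 + 0.44
 = 5.06

5.06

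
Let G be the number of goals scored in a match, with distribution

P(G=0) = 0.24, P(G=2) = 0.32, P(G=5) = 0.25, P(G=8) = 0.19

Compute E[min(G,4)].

E[min(G,4)] = Σ min(g,4)·P(G=g)
 = 0·0.24 + 2·0.32 + 4·0.25 + 4·0.19
 = 0 + 0.64 + 1 + 0.76
 = 2.4

2.4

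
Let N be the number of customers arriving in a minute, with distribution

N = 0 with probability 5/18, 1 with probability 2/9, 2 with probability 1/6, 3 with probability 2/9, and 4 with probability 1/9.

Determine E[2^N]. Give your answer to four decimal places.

4.9444

E[2^N] = Σ 2^n·P(N=n)
 = 1·5/18 + 2·2/9 + 4·1/6 + 8·2/9 + 16·1/9
 = 5/18 + 4/9 + 2/3 + 16/9 + 16/9
 = 89/18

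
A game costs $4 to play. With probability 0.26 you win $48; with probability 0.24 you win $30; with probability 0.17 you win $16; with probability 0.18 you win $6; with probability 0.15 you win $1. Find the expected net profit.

E[payout] = 48·0.26 + 30·0.24 + 16·0.17 + 6·0.18 + 1·0.15
 = 12.48 + 7.2 + 2.72 + 1.08 + 0.15
 = 23.63
Net = 23.63 - 4 = 19.63

19.63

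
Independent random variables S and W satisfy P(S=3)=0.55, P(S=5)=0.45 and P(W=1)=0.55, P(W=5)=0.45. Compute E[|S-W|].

2.09

E[|S-W|] = Σ_s Σ_w |s-w| · P(S=s)P(W=w)
 = 2·0.3025 + 2·0.2475 + 4·0.2475 + 0·0.2025
 = 0.605 + 0.495 + 0.99 + 0
 = 2.09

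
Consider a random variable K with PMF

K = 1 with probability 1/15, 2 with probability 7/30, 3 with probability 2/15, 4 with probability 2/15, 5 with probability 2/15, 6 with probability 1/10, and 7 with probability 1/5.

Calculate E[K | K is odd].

4.75

P(K is odd) = 1/15 + 2/15 + 2/15 + 1/5 = 8/15.
E[K | K is odd] = [1·1/15 + 3·2/15 + 5·2/15 + 7·1/5] / (8/15)
 = 38/15 / (8/15)
 = 19/4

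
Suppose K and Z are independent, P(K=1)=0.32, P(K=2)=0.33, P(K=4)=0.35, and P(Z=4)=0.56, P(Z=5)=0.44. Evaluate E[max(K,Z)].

4.44

E[max(K,Z)] = Σ_k Σ_z max(k,z) · P(K=k)P(Z=z)
 = 4·0.1792 + 5·0.1408 + 4·0.1848 + 5·0.1452 + 4·0.196 + 5·0.154
 = 0.7168 + 0.704 + 0.7392 + 0.726 + 0.784 + 0.77
 = 4.44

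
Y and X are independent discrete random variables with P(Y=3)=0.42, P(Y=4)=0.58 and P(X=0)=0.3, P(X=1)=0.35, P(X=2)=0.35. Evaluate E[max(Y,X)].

E[max(Y,X)] = Σ_y Σ_x max(y,x) · P(Y=y)P(X=x)
 = 3·0.126 + 3·0.147 + 3·0.147 + 4·0.174 + 4·0.203 + 4·0.203
 = 0.378 + 0.441 + 0.441 + 0.696 + 0.812 + 0.812
 = 3.58

3.58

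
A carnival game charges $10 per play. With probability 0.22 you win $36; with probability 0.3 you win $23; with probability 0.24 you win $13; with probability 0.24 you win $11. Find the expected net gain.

E[payout] = 36·0.22 + 23·0.3 + 13·0.24 + 11·0.24
 = 7.92 + 6.9 + 3.12 + 2.64
 = 20.58
Net = 20.58 - 10 = 10.58

10.58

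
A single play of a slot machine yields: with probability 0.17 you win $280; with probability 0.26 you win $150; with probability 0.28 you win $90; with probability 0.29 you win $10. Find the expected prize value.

E[payout] = 280·0.17 + 150·0.26 + 90·0.28 + 10·0.29
 = 47.6 + 39 + 25.2 + 2.9
 = 114.7

114.7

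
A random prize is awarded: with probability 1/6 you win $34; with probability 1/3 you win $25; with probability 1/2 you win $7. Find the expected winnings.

17.5

E[payout] = 34·1/6 + 25·1/3 + 7·1/2
 = 17/3 + 25/3 + 7/2
 = 35/2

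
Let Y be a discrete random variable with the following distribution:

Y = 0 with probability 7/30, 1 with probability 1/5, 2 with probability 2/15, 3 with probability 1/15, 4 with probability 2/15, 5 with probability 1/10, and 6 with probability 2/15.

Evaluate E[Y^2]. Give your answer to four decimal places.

E[Y^2] = Σ y^2·P(Y=y)
 = 0·7/30 + 1·1/5 + 4·2/15 + 9·1/15 + 16·2/15 + 25·1/10 + 36·2/15
 = 0 + 1/5 + 8/15 + 3/5 + 32/15 + 5/2 + 24/5
 = 323/30

10.7667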